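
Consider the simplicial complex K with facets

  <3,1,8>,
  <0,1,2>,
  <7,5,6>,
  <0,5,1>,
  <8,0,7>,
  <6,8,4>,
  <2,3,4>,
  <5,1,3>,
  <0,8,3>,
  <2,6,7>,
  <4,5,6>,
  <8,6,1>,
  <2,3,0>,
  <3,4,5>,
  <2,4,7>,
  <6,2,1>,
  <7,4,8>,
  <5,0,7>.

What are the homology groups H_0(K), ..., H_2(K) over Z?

H_0 = Z,  H_1 = Z × Z/2,  H_2 = 0.

K has 9 vertices, 27 edges, 18 triangles.
rank ∂_0 = 0, rank ∂_1 = 8 ⇒ b_0 = 9 − 0 − 8 = 1; all invariant factors of ∂_1 are 1 so no torsion. So H_0 = Z.
rank ∂_1 = 8, rank ∂_2 = 18 ⇒ b_1 = 27 − 8 − 18 = 1; ∂_2 has invariant factor(s) [2] giving torsion. So H_1 = Z × Z/2.
rank ∂_2 = 18, rank ∂_3 = 0 ⇒ b_2 = 18 − 18 − 0 = 0. So H_2 = 0.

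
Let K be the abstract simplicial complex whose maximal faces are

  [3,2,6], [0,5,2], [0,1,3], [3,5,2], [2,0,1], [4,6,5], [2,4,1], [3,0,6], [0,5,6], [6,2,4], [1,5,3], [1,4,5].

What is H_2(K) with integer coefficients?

H_2 ≅ 0.

Order the vertices as 0 < 1 < 2 < 3 < 4 < 5 < 6. Listing each simplex with vertices in this order, K has dimension 2 with simplices:

  0-simplices (7): [0], [1], [2], [3], [4], [5], [6]
  1-simplices (18): [0,1], [0,2], [0,3], [0,5], [0,6], [1,2], [1,3], [1,4], [1,5], [2,3], [2,4], [2,5], [2,6], [3,5], [3,6], [4,5], [4,6], [5,6]
  2-simplices (12): [0,1,2], [0,1,3], [0,2,5], [0,3,6], [0,5,6], [1,2,4], [1,3,5], [1,4,5], [2,3,5], [2,3,6], [2,4,6], [4,5,6]

giving chain groups C_0 ≅ Z^7, C_1 ≅ Z^18, C_2 ≅ Z^12.

∂_1: C_1 → C_0 maps an edge to its endpoints' difference, ∂[p,q] = q − p. For instance
  ∂[0,6] = [6] − [0].
The 7×18 boundary matrix has rank 6 and Smith normal form diag(1,1,1,1,1,1).

∂_2: C_2 → C_1 maps a triangle to the signed sum of its edges. For instance
  ∂[0,1,3] = [1,3] − [0,3] + [0,1],
  ∂[2,4,6] = [4,6] − [2,6] + [2,4].
The 18×12 boundary matrix has rank 12 and Smith normal form diag(1,1,1,1,1,1,1,1,1,1,1,2).

Now H_k = ker ∂_k / im ∂_{k+1}, so:

  H_2: rank ker ∂_2 − rank ∂_3 = (12 − 12) − 0 = 0, and there is no ∂_3, so H_2 ≅ 0.

(K is a triangulation of the real projective plane RP^2.)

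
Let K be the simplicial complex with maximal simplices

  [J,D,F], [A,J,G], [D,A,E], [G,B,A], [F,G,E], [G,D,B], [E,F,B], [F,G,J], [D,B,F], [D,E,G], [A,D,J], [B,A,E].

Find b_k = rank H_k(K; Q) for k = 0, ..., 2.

b_0 = 1, b_1 = 0, b_2 = 0.

Fix the vertex order A < B < D < E < F < G < J and write every simplex with vertices in increasing order. Then dim K = 2 and the simplices of K are:

  0-simplices (7): A, B, D, E, F, G, J
  1-simplices (18): AB, AD, AE, AG, AJ, BD, BE, BF, BG, DE, DF, DG, DJ, EF, EG, FG, FJ, GJ
  2-simplices (12): ABE, ABG, ADE, ADJ, AGJ, BDF, BDG, BEF, DEG, DFJ, EFG, FGJ

Hence C_0 ≅ Z^7, C_1 ≅ Z^18, C_2 ≅ Z^12.

∂_1: C_1 → C_0 sends each edge [p,q] (with p < q) to q − p. For instance
  ∂AJ = J − A.
This gives a 7×18 integer matrix of rank 6; reducing to Smith normal form yields diagonal entries (1,1,1,1,1,1).

Boundary ∂_2: C_2 → C_1 maps a triangle to the signed sum of its edges. For instance
  ∂DEG = EG − DG + DE,
  ∂ABG = BG − AG + AB.
As a 18×12 matrix over Z this has rank 12, with invariant factors (1,1,1,1,1,1,1,1,1,1,1,2).

From H_k ≅ ker(∂_k) / im(∂_{k+1}) we obtain:

  H_0: rank C_0 − rank ∂_1 = 7 − 6 = 1, and the invariant factors of ∂_1 are all 1, so H_0 = Z.
  H_1: rank ker ∂_1 − rank ∂_2 = (18 − 6) − 12 = 0, and ∂_2 has invariant factor 2 > 1, so H_1 = Z/2.
  H_2: rank ker ∂_2 − rank ∂_3 = (12 − 12) − 0 = 0, and there is no ∂_3, so H_2 = 0.

As a check, the Euler characteristic is 7 − 18 + 12 = 1, which agrees with 1 − 0 + 0 = 1.
(K is a triangulation of the real projective plane RP^2.)

Hence the Betti numbers are b_0 = 1, b_1 = 0, b_2 = 0.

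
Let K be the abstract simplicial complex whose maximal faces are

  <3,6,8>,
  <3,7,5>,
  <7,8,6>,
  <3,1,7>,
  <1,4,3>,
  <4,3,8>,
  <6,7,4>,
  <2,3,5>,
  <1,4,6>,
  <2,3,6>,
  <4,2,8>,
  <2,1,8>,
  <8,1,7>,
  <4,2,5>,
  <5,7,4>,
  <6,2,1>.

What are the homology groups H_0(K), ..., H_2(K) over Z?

Take the total order 1 < 2 < 3 < 4 < 5 < 6 < 7 < 8 on the vertex set. Then K (dimension 2) consists of the simplices:

  0-simplices (8): [1], [2], [3], [4], [5], [6], [7], [8]
  1-simplices (24): (24 of them)
  2-simplices (16): [1,2,6], [1,2,8], [1,3,4], [1,3,7], [1,4,6], [1,7,8], [2,3,5], [2,3,6], [2,4,5], [2,4,8], [3,4,8], [3,5,7], [3,6,8], [4,5,7], [4,6,7], [6,7,8]

Hence C_0 ≅ Z^8, C_1 ≅ Z^24, C_2 ≅ Z^16.

∂_1: C_1 → C_0 maps an edge to its endpoints' difference, ∂[p,q] = q − p.
The resulting 8×24 matrix has rank 7, and its Smith normal form has invariant factors (1,1,1,1,1,1,1).

∂_2: C_2 → C_1 maps a triangle to the signed sum of its edges. For instance
  ∂[2,4,8] = [4,8] − [2,8] + [2,4],
  ∂[3,4,8] = [4,8] − [3,8] + [3,4].
As a 24×16 matrix over Z this has rank 15, with invariant factors (1,1,1,1,1,1,1,1,1,1,1,1,1,1,1).

Computing H_k = (kernel of ∂_k) / (image of ∂_{k+1}):

  H_0: rank C_0 − rank ∂_1 = 8 − 7 = 1, and the invariant factors of ∂_1 are all 1, so H_0 ≅ Z.
  H_1: rank ker ∂_1 − rank ∂_2 = (24 − 7) − 15 = 2, and the invariant factors of ∂_2 are all 1, so H_1 ≅ Z^2.
  H_2: rank ker ∂_2 − rank ∂_3 = (16 − 15) − 0 = 1, and there is no ∂_3, so H_2 ≅ Z.

(K is a triangulation of the torus T^2.)

H_0 = Z,  H_1 = Z^2,  H_2 = Z.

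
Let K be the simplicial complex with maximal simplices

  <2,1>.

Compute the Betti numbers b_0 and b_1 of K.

b_0 = 1, b_1 = 0.

Order the vertices as 1 < 2. Listing each simplex with vertices in this order, K has dimension 1 with simplices:

  0-simplices (2): [1], [2]
  1-simplices (1): [1,2]

Hence C_0 ≅ Z^2, C_1 ≅ Z^1.

The boundary map ∂_1: C_1 → C_0 is given by ∂[p,q] = [q] − [p]. For instance
  ∂[1,2] = [2] − [1].
The 2×1 boundary matrix has rank 1 and Smith normal form diag(1).

Computing H_k = (kernel of ∂_k) / (image of ∂_{k+1}):

  H_0: rank C_0 − rank ∂_1 = 2 − 1 = 1, and the invariant factors of ∂_1 are all 1, so H_0 ≅ Z.
  H_1: rank ker ∂_1 − rank ∂_2 = (1 − 1) − 0 = 0, and there is no ∂_2, so H_1 ≅ 0.

Hence the Betti numbers are b_0 = 1, b_1 = 0.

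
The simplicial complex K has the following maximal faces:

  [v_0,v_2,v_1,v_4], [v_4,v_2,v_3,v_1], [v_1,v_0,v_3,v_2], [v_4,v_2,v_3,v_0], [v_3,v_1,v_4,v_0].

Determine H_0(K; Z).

Order the vertices as v_0 < v_1 < v_2 < v_3 < v_4. Listing each simplex with vertices in this order, K has dimension 3 with simplices:

  0-simplices (5): [v_0], [v_1], [v_2], [v_3], [v_4]
  1-simplices (10): [v_0,v_1], [v_0,v_2], [v_0,v_3], [v_0,v_4], [v_1,v_2], [v_1,v_3], [v_1,v_4], [v_2,v_3], [v_2,v_4], [v_3,v_4]
  2-simplices (10): [v_0,v_1,v_2], [v_0,v_1,v_3], [v_0,v_1,v_4], [v_0,v_2,v_3], [v_0,v_2,v_4], [v_0,v_3,v_4], [v_1,v_2,v_3], [v_1,v_2,v_4], [v_1,v_3,v_4], [v_2,v_3,v_4]
  3-simplices (5): [v_0,v_1,v_2,v_3], [v_0,v_1,v_2,v_4], [v_0,v_1,v_3,v_4], [v_0,v_2,v_3,v_4], [v_1,v_2,v_3,v_4]

so the chain groups are C_0 ≅ Z^5, C_1 ≅ Z^10, C_2 ≅ Z^10, C_3 ≅ Z^5.

Boundary ∂_1: C_1 → C_0 maps an edge to its endpoints' difference, ∂[p,q] = q − p. For instance
  ∂[v_0,v_1] = [v_1] − [v_0].
The 5×10 boundary matrix has rank 4 and Smith normal form diag(1,1,1,1).

Boundary ∂_2: C_2 → C_1 maps a triangle to the signed sum of its edges. For instance
  ∂[v_0,v_3,v_4] = [v_3,v_4] − [v_0,v_4] + [v_0,v_3],
  ∂[v_0,v_1,v_2] = [v_1,v_2] − [v_0,v_2] + [v_0,v_1].
The 10×10 boundary matrix has rank 6 and Smith normal form diag(1,1,1,1,1,1).

Boundary ∂_3: C_3 → C_2 sends each 3-simplex σ to the alternating sum Σ_i (−1)^i (σ with its i-th vertex removed). For instance
  ∂[v_1,v_2,v_3,v_4] = [v_2,v_3,v_4] − [v_1,v_3,v_4] + [v_1,v_2,v_4] − [v_1,v_2,v_3],
  ∂[v_0,v_2,v_3,v_4] = [v_2,v_3,v_4] − [v_0,v_3,v_4] + [v_0,v_2,v_4] − [v_0,v_2,v_3].
As a 10×5 matrix over Z this has rank 4, with invariant factors (1,1,1,1).

Reading off H_k = ker ∂_k / im ∂_{k+1}:

  H_0: rank C_0 − rank ∂_1 = 5 − 4 = 1, and the invariant factors of ∂_1 are all 1, so H_0 ≅ Z.

(K is a triangulation of the 3-sphere S^3.)

H_0 ≅ Z.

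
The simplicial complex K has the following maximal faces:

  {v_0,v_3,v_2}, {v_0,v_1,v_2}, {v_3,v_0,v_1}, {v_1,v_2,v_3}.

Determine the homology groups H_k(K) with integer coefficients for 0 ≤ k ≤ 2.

H_0 = Z,  H_1 = 0,  H_2 = Z.

We work with the vertex ordering v_0 < v_1 < v_2 < v_3. The simplices of K, each written with vertices in increasing order, are:

  0-simplices (4): [v_0], [v_1], [v_2], [v_3]
  1-simplices (6): [v_0,v_1], [v_0,v_2], [v_0,v_3], [v_1,v_2], [v_1,v_3], [v_2,v_3]
  2-simplices (4): [v_0,v_1,v_2], [v_0,v_1,v_3], [v_0,v_2,v_3], [v_1,v_2,v_3]

Hence C_0 ≅ Z^4, C_1 ≅ Z^6, C_2 ≅ Z^4.

The boundary map ∂_1: C_1 → C_0 is given by ∂[p,q] = [q] − [p].
The 4×6 boundary matrix has rank 3 and Smith normal form diag(1,1,1).

Boundary ∂_2: C_2 → C_1 acts by ∂[p,q,r] = [q,r] − [p,r] + [p,q]. For instance
  ∂[v_0,v_1,v_2] = [v_1,v_2] − [v_0,v_2] + [v_0,v_1],
  ∂[v_0,v_2,v_3] = [v_2,v_3] − [v_0,v_3] + [v_0,v_2].
The resulting 6×4 matrix has rank 3, and its Smith normal form has invariant factors (1,1,1).

Now H_k = ker ∂_k / im ∂_{k+1}, so:

  H_0: rank C_0 − rank ∂_1 = 4 − 3 = 1, and the invariant factors of ∂_1 are all 1, so H_0 ≅ Z.
  H_1: rank ker ∂_1 − rank ∂_2 = (6 − 3) − 3 = 0, and the invariant factors of ∂_2 are all 1, so H_1 ≅ 0.
  H_2: rank ker ∂_2 − rank ∂_3 = (4 − 3) − 0 = 1, and there is no ∂_3, so H_2 ≅ Z.

As a check, the Euler characteristic is 4 − 6 + 4 = 2, which agrees with 1 − 0 + 1 = 2.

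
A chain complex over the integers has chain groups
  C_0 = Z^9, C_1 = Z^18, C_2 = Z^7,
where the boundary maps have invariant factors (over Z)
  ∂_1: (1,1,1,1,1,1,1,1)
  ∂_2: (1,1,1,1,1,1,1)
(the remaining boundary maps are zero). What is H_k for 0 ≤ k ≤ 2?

H_0: b_0 = 9 − 0 − 8 = 1; torsion from ∂_1 factors > 1: none. So H_0 ≅ Z.
H_1: b_1 = 18 − 8 − 7 = 3; torsion from ∂_2 factors > 1: none. So H_1 ≅ Z^3.
H_2: b_2 = 7 − 7 − 0 = 0; torsion from ∂_3 factors > 1: none. So H_2 ≅ 0.

H_0 ≅ Z,  H_1 ≅ Z^3,  H_2 = 0.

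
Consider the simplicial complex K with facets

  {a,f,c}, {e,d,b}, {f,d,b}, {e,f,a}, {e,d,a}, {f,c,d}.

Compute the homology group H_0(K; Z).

H_0 = Z.

Order the vertices as a < b < c < d < e < f. Listing each simplex with vertices in this order, K has dimension 2 with simplices:

  0-simplices (6): a, b, c, d, e, f
  1-simplices (12): ac, ad, ae, af, bd, be, bf, cd, cf, de, df, ef
  2-simplices (6): acf, ade, aef, bde, bdf, cdf

giving chain groups C_0 ≅ Z^6, C_1 ≅ Z^12, C_2 ≅ Z^6.

The boundary map ∂_1: C_1 → C_0 is given by ∂[p,q] = [q] − [p].
The 6×12 boundary matrix has rank 5 and Smith normal form diag(1,1,1,1,1).

∂_2: C_2 → C_1 acts by ∂[p,q,r] = [q,r] − [p,r] + [p,q]. For instance
  ∂bde = de − be + bd,
  ∂ade = de − ae + ad.
The resulting 12×6 matrix has rank 6, and its Smith normal form has invariant factors (1,1,1,1,1,1).

From H_k ≅ ker(∂_k) / im(∂_{k+1}) we obtain:

  H_0: rank C_0 − rank ∂_1 = 6 − 5 = 1, and the invariant factors of ∂_1 are all 1, so H_0 = Z.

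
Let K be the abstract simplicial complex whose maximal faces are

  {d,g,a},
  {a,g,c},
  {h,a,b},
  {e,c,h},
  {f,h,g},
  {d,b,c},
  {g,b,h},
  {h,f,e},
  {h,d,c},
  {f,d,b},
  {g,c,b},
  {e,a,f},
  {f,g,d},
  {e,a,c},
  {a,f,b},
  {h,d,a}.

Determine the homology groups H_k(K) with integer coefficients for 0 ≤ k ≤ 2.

Order the vertices as a < b < c < d < e < f < g < h. Listing each simplex with vertices in this order, K has dimension 2 with simplices:

  0-simplices (8): a, b, c, d, e, f, g, h
  1-simplices (24): ab, ac, ad, ae, af, ag, ah, bc, bd, bf, bg, bh, cd, ce, cg, ch, df, dg, dh, ef, eh, fg, fh, gh
  2-simplices (16): abf, abh, ace, acg, adg, adh, aef, bcd, bcg, bdf, bgh, cdh, ceh, dfg, efh, fgh

so the chain groups are C_0 ≅ Z^8, C_1 ≅ Z^24, C_2 ≅ Z^16.

Boundary ∂_1: C_1 → C_0 maps an edge to its endpoints' difference, ∂[p,q] = q − p.
As a 8×24 matrix over Z this has rank 7, with invariant factors (1,1,1,1,1,1,1).

The boundary map ∂_2: C_2 → C_1 sends each 2-simplex [p,q,r] to [q,r] − [p,r] + [p,q]. For instance
  ∂ace = ce − ae + ac,
  ∂adh = dh − ah + ad.
The 24×16 boundary matrix has rank 15 and Smith normal form diag(1,1,1,1,1,1,1,1,1,1,1,1,1,1,1).

Computing H_k = (kernel of ∂_k) / (image of ∂_{k+1}):

  H_0: rank C_0 − rank ∂_1 = 8 − 7 = 1, and the invariant factors of ∂_1 are all 1, so H_0 = Z.
  H_1: rank ker ∂_1 − rank ∂_2 = (24 − 7) − 15 = 2, and the invariant factors of ∂_2 are all 1, so H_1 = Z^2.
  H_2: rank ker ∂_2 − rank ∂_3 = (16 − 15) − 0 = 1, and there is no ∂_3, so H_2 = Z.

H_0 = Z,  H_1 = Z^2,  H_2 = Z.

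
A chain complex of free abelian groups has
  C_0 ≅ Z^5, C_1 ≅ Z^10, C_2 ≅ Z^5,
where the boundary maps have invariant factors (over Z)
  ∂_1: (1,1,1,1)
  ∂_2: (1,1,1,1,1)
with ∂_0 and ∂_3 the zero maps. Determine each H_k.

H_0: b_0 = 5 − 0 − 4 = 1; torsion from ∂_1 factors > 1: none. So H_0 ≅ Z.
H_1: b_1 = 10 − 4 − 5 = 1; torsion from ∂_2 factors > 1: none. So H_1 ≅ Z.
H_2: b_2 = 5 − 5 − 0 = 0; torsion from ∂_3 factors > 1: none. So H_2 ≅ 0.

H_0 ≅ Z,  H_1 ≅ Z,  H_2 = 0.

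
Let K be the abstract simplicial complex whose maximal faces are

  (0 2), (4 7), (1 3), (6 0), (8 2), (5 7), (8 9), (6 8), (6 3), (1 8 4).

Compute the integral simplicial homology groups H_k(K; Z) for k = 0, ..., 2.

H_0 ≅ Z,  H_1 ≅ Z^2,  H_2 = 0.

Fix the vertex order 0 < 1 < 2 < 3 < 4 < 5 < 6 < 7 < 8 < 9 and write every simplex with vertices in increasing order. Then dim K = 2 and the simplices of K are:

  0-simplices (10): [0], [1], [2], [3], [4], [5], [6], [7], [8], [9]
  1-simplices (12): [0,2], [0,6], [1,3], [1,4], [1,8], [2,8], [3,6], [4,7], [4,8], [5,7], [6,8], [8,9]
  2-simplices (1): [1,4,8]

giving chain groups C_0 ≅ Z^10, C_1 ≅ Z^12, C_2 ≅ Z^1.

Boundary ∂_1: C_1 → C_0 maps an edge to its endpoints' difference, ∂[p,q] = q − p.
The resulting 10×12 matrix has rank 9, and its Smith normal form has invariant factors (1,1,1,1,1,1,1,1,1).

The boundary map ∂_2: C_2 → C_1 acts by ∂[p,q,r] = [q,r] − [p,r] + [p,q]. For instance
  ∂[1,4,8] = [4,8] − [1,8] + [1,4].
The 12×1 boundary matrix has rank 1 and Smith normal form diag(1).

Now H_k = ker ∂_k / im ∂_{k+1}, so:

  H_0: rank C_0 − rank ∂_1 = 10 − 9 = 1, and the invariant factors of ∂_1 are all 1, so H_0 ≅ Z.
  H_1: rank ker ∂_1 − rank ∂_2 = (12 − 9) − 1 = 2, and the invariant factors of ∂_2 are all 1, so H_1 ≅ Z^2.
  H_2: rank ker ∂_2 − rank ∂_3 = (1 − 1) − 0 = 0, and there is no ∂_3, so H_2 ≅ 0.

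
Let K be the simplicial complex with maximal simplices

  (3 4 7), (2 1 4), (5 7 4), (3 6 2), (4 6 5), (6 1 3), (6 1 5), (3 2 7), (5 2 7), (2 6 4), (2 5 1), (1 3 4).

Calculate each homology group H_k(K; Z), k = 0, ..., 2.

H_0 ≅ Z,  H_1 ≅ Z/2,  H_2 = 0.

Fix the vertex order 1 < 2 < 3 < 4 < 5 < 6 < 7 and write every simplex with vertices in increasing order. Then dim K = 2 and the simplices of K are:

  0-simplices (7): [1], [2], [3], [4], [5], [6], [7]
  1-simplices (18): [1,2], [1,3], [1,4], [1,5], [1,6], [2,3], [2,4], [2,5], [2,6], [2,7], [3,4], [3,6], [3,7], [4,5], [4,6], [4,7], [5,6], [5,7]
  2-simplices (12): [1,2,4], [1,2,5], [1,3,4], [1,3,6], [1,5,6], [2,3,6], [2,3,7], [2,4,6], [2,5,7], [3,4,7], [4,5,6], [4,5,7]

giving chain groups C_0 ≅ Z^7, C_1 ≅ Z^18, C_2 ≅ Z^12.

Boundary ∂_1: C_1 → C_0 sends each edge [p,q] (with p < q) to q − p.
The resulting 7×18 matrix has rank 6, and its Smith normal form has invariant factors (1,1,1,1,1,1).

Boundary ∂_2: C_2 → C_1 maps a triangle to the signed sum of its edges. For instance
  ∂[1,2,4] = [2,4] − [1,4] + [1,2],
  ∂[2,3,7] = [3,7] − [2,7] + [2,3].
As a 18×12 matrix over Z this has rank 12, with invariant factors (1,1,1,1,1,1,1,1,1,1,1,2).

Computing H_k = (kernel of ∂_k) / (image of ∂_{k+1}):

  H_0: rank C_0 − rank ∂_1 = 7 − 6 = 1, and the invariant factors of ∂_1 are all 1, so H_0 ≅ Z.
  H_1: rank ker ∂_1 − rank ∂_2 = (18 − 6) − 12 = 0, and ∂_2 has invariant factor 2 > 1, so H_1 ≅ Z/2.
  H_2: rank ker ∂_2 − rank ∂_3 = (12 − 12) − 0 = 0, and there is no ∂_3, so H_2 ≅ 0.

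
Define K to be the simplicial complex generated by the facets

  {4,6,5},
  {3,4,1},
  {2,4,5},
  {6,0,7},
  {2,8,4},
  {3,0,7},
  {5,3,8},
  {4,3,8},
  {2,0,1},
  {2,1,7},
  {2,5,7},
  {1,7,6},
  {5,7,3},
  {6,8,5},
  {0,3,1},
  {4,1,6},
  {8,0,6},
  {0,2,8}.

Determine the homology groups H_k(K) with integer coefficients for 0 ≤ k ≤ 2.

We work with the vertex ordering 0 < 1 < 2 < 3 < 4 < 5 < 6 < 7 < 8. The simplices of K, each written with vertices in increasing order, are:

  0-simplices (9): [0], [1], [2], [3], [4], [5], [6], [7], [8]
  1-simplices (27): (27 of them)
  2-simplices (18): [0,1,2], [0,1,3], [0,2,8], [0,3,7], [0,6,7], [0,6,8], [1,2,7], [1,3,4], [1,4,6], [1,6,7], [2,4,5], [2,4,8], [2,5,7], [3,4,8], [3,5,7], [3,5,8], [4,5,6], [5,6,8]

Hence C_0 ≅ Z^9, C_1 ≅ Z^27, C_2 ≅ Z^18.

Boundary ∂_1: C_1 → C_0 maps an edge to its endpoints' difference, ∂[p,q] = q − p.
This gives a 9×27 integer matrix of rank 8; reducing to Smith normal form yields diagonal entries (1,1,1,1,1,1,1,1).

∂_2: C_2 → C_1 maps a triangle to the signed sum of its edges. For instance
  ∂[0,6,8] = [6,8] − [0,8] + [0,6],
  ∂[5,6,8] = [6,8] − [5,8] + [5,6].
This gives a 27×18 integer matrix of rank 18; reducing to Smith normal form yields diagonal entries (1,1,1,1,1,1,1,1,1,1,1,1,1,1,1,1,1,2).

Computing H_k = (kernel of ∂_k) / (image of ∂_{k+1}):

  H_0: rank C_0 − rank ∂_1 = 9 − 8 = 1, and the invariant factors of ∂_1 are all 1, so H_0 = Z.
  H_1: rank ker ∂_1 − rank ∂_2 = (27 − 8) − 18 = 1, and ∂_2 has invariant factor 2 > 1, so H_1 = Z × Z/2.
  H_2: rank ker ∂_2 − rank ∂_3 = (18 − 18) − 0 = 0, and there is no ∂_3, so H_2 = 0.

H_0 ≅ Z,  H_1 ≅ Z × Z/2,  H_2 = 0.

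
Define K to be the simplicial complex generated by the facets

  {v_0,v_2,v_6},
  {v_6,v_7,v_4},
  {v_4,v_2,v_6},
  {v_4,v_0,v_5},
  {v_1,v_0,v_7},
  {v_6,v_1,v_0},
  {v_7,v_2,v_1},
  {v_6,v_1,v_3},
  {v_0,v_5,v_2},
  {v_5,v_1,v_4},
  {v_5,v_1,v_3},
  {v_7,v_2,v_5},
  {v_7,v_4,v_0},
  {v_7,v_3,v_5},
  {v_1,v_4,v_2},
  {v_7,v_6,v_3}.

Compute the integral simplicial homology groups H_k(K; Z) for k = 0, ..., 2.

Order the vertices as v_0 < v_1 < v_2 < v_3 < v_4 < v_5 < v_6 < v_7. Listing each simplex with vertices in this order, K has dimension 2 with simplices:

  0-simplices (8): [v_0], [v_1], [v_2], [v_3], [v_4], [v_5], [v_6], [v_7]
  1-simplices (24): (24 of them)
  2-simplices (16): (16 of them)

Hence C_0 ≅ Z^8, C_1 ≅ Z^24, C_2 ≅ Z^16.

Boundary ∂_1: C_1 → C_0 is given by ∂[p,q] = [q] − [p].
As a 8×24 matrix over Z this has rank 7, with invariant factors (1,1,1,1,1,1,1).

The boundary map ∂_2: C_2 → C_1 maps a triangle to the signed sum of its edges. For instance
  ∂[v_0,v_1,v_7] = [v_1,v_7] − [v_0,v_7] + [v_0,v_1],
  ∂[v_1,v_2,v_7] = [v_2,v_7] − [v_1,v_7] + [v_1,v_2].
The resulting 24×16 matrix has rank 15, and its Smith normal form has invariant factors (1,1,1,1,1,1,1,1,1,1,1,1,1,1,1).

From H_k ≅ ker(∂_k) / im(∂_{k+1}) we obtain:

  H_0: rank C_0 − rank ∂_1 = 8 − 7 = 1, and the invariant factors of ∂_1 are all 1, so H_0 = Z.
  H_1: rank ker ∂_1 − rank ∂_2 = (24 − 7) − 15 = 2, and the invariant factors of ∂_2 are all 1, so H_1 = Z^2.
  H_2: rank ker ∂_2 − rank ∂_3 = (16 − 15) − 0 = 1, and there is no ∂_3, so H_2 = Z.

(K is a triangulation of the torus T^2.)

H_0 ≅ Z,  H_1 ≅ Z^2,  H_2 ≅ Z.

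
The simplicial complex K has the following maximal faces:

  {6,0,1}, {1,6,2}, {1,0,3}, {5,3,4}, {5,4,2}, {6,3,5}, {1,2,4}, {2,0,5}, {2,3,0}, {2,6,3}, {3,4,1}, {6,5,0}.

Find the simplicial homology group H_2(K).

K has 7 vertices, 18 edges, 12 triangles.
rank ∂_2 = 12, rank ∂_3 = 0 ⇒ b_2 = 12 − 12 − 0 = 0. So H_2 ≅ 0.

H_2 = 0.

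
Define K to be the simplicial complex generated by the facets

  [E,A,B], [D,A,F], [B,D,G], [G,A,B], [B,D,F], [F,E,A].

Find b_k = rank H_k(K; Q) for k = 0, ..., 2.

Take the total order A < B < D < E < F < G on the vertex set. Then K (dimension 2) consists of the simplices:

  0-simplices (6): A, B, D, E, F, G
  1-simplices (12): AB, AD, AE, AF, AG, BD, BE, BF, BG, DF, DG, EF
  2-simplices (6): ABE, ABG, ADF, AEF, BDF, BDG

Hence C_0 ≅ Z^6, C_1 ≅ Z^12, C_2 ≅ Z^6.

Boundary ∂_1: C_1 → C_0 maps an edge to its endpoints' difference, ∂[p,q] = q − p.
As a 6×12 matrix over Z this has rank 5, with invariant factors (1,1,1,1,1).

The boundary map ∂_2: C_2 → C_1 sends each 2-simplex [p,q,r] to [q,r] − [p,r] + [p,q]. For instance
  ∂AEF = EF − AF + AE,
  ∂BDG = DG − BG + BD.
As a 12×6 matrix over Z this has rank 6, with invariant factors (1,1,1,1,1,1).

Computing H_k = (kernel of ∂_k) / (image of ∂_{k+1}):

  H_0: rank C_0 − rank ∂_1 = 6 − 5 = 1, and the invariant factors of ∂_1 are all 1, so H_0 = Z.
  H_1: rank ker ∂_1 − rank ∂_2 = (12 − 5) − 6 = 1, and the invariant factors of ∂_2 are all 1, so H_1 = Z.
  H_2: rank ker ∂_2 − rank ∂_3 = (6 − 6) − 0 = 0, and there is no ∂_3, so H_2 = 0.

As a check, the Euler characteristic is 6 − 12 + 6 = 0, which agrees with 1 − 1 + 0 = 0.

Hence the Betti numbers are b_0 = 1, b_1 = 1, b_2 = 0.

b_0 = 1, b_1 = 1, b_2 = 0.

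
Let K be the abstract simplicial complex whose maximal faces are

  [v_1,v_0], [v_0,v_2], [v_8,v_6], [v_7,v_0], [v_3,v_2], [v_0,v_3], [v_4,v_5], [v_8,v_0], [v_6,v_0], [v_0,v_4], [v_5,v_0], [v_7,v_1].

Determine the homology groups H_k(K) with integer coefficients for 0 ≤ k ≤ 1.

K has 9 vertices, 12 edges.
rank ∂_0 = 0, rank ∂_1 = 8 ⇒ b_0 = 9 − 0 − 8 = 1; all invariant factors of ∂_1 are 1 so no torsion. So H_0 ≅ Z.
rank ∂_1 = 8, rank ∂_2 = 0 ⇒ b_1 = 12 − 8 − 0 = 4. So H_1 ≅ Z^4.

H_0 ≅ Z,  H_1 ≅ Z^4.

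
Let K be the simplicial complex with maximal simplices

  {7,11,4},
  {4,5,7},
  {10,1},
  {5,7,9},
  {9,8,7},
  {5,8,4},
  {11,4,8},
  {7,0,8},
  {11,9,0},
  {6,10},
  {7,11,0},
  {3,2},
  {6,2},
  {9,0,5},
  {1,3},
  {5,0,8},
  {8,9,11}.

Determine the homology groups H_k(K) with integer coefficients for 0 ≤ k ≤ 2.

K has 12 vertices, 23 edges, 12 triangles.
rank ∂_0 = 0, rank ∂_1 = 10 ⇒ b_0 = 12 − 0 − 10 = 2; all invariant factors of ∂_1 are 1 so no torsion. So H_0 ≅ Z^2.
rank ∂_1 = 10, rank ∂_2 = 12 ⇒ b_1 = 23 − 10 − 12 = 1; ∂_2 has invariant factor(s) [2] giving torsion. So H_1 ≅ Z ⊕ Z/2.
rank ∂_2 = 12, rank ∂_3 = 0 ⇒ b_2 = 12 − 12 − 0 = 0. So H_2 ≅ 0.

H_0 ≅ Z^2,  H_1 ≅ Z ⊕ Z/2,  H_2 = 0.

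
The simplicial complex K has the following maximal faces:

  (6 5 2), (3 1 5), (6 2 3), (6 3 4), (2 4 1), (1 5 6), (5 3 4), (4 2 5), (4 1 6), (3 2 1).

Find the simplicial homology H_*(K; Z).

K has 6 vertices, 15 edges, 10 triangles.
rank ∂_0 = 0, rank ∂_1 = 5 ⇒ b_0 = 6 − 0 − 5 = 1; all invariant factors of ∂_1 are 1 so no torsion. So H_0 = Z.
rank ∂_1 = 5, rank ∂_2 = 10 ⇒ b_1 = 15 − 5 − 10 = 0; ∂_2 has invariant factor(s) [2] giving torsion. So H_1 = Z/2Z.
rank ∂_2 = 10, rank ∂_3 = 0 ⇒ b_2 = 10 − 10 − 0 = 0. So H_2 = 0.

H_0 ≅ Z,  H_1 ≅ Z/2Z,  H_2 = 0.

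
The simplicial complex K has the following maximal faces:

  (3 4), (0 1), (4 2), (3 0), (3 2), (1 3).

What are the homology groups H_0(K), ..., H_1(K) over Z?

H_0 ≅ Z,  H_1 ≅ Z^2.

Order the vertices as 0 < 1 < 2 < 3 < 4. Listing each simplex with vertices in this order, K has dimension 1 with simplices:

  0-simplices (5): [0], [1], [2], [3], [4]
  1-simplices (6): [0,1], [0,3], [1,3], [2,3], [2,4], [3,4]

Hence C_0 ≅ Z^5, C_1 ≅ Z^6.

∂_1: C_1 → C_0 sends each edge [p,q] (with p < q) to q − p.
The resulting 5×6 matrix has rank 4, and its Smith normal form has invariant factors (1,1,1,1).

Now H_k = ker ∂_k / im ∂_{k+1}, so:

  H_0: rank C_0 − rank ∂_1 = 5 − 4 = 1, and the invariant factors of ∂_1 are all 1, so H_0 = Z.
  H_1: rank ker ∂_1 − rank ∂_2 = (6 − 4) − 0 = 2, and there is no ∂_2, so H_1 = Z^2.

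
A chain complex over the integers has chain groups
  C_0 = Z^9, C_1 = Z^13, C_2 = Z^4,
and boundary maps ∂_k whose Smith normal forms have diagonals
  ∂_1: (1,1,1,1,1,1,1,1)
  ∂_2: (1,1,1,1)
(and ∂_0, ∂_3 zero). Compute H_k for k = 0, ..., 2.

H_0 = Z,  H_1 = Z,  H_2 = 0.

H_0: b_0 = 9 − 0 − 8 = 1; torsion from ∂_1 factors > 1: none. So H_0 = Z.
H_1: b_1 = 13 − 8 − 4 = 1; torsion from ∂_2 factors > 1: none. So H_1 = Z.
H_2: b_2 = 4 − 4 − 0 = 0; torsion from ∂_3 factors > 1: none. So H_2 = 0.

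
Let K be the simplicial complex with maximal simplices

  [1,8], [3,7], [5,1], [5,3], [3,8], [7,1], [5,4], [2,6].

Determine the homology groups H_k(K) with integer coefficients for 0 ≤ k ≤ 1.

H_0 = Z^2,  H_1 = Z^2.

Take the total order 1 < 2 < 3 < 4 < 5 < 6 < 7 < 8 on the vertex set. Then K (dimension 1) consists of the simplices:

  0-simplices (8): [1], [2], [3], [4], [5], [6], [7], [8]
  1-simplices (8): [1,5], [1,7], [1,8], [2,6], [3,5], [3,7], [3,8], [4,5]

giving chain groups C_0 ≅ Z^8, C_1 ≅ Z^8.

∂_1: C_1 → C_0 maps an edge to its endpoints' difference, ∂[p,q] = q − p.
The 8×8 boundary matrix has rank 6 and Smith normal form diag(1,1,1,1,1,1).

Now H_k = ker ∂_k / im ∂_{k+1}, so:

  H_0: rank C_0 − rank ∂_1 = 8 − 6 = 2, and the invariant factors of ∂_1 are all 1, so H_0 ≅ Z^2.
  H_1: rank ker ∂_1 − rank ∂_2 = (8 − 6) − 0 = 2, and there is no ∂_2, so H_1 ≅ Z^2.

As a check, the Euler characteristic is 8 − 8 = 0, which agrees with 2 − 2 = 0.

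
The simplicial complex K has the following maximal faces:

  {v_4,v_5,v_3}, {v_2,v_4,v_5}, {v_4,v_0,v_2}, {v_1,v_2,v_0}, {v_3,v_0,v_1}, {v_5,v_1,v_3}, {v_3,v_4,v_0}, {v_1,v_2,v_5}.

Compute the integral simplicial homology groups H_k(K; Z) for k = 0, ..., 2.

K has 6 vertices, 12 edges, 8 triangles.
rank ∂_0 = 0, rank ∂_1 = 5 ⇒ b_0 = 6 − 0 − 5 = 1; all invariant factors of ∂_1 are 1 so no torsion. So H_0 ≅ Z.
rank ∂_1 = 5, rank ∂_2 = 7 ⇒ b_1 = 12 − 5 − 7 = 0; all invariant factors of ∂_2 are 1 so no torsion. So H_1 ≅ 0.
rank ∂_2 = 7, rank ∂_3 = 0 ⇒ b_2 = 8 − 7 − 0 = 1. So H_2 ≅ Z.

H_0 = Z,  H_1 = 0,  H_2 = Z.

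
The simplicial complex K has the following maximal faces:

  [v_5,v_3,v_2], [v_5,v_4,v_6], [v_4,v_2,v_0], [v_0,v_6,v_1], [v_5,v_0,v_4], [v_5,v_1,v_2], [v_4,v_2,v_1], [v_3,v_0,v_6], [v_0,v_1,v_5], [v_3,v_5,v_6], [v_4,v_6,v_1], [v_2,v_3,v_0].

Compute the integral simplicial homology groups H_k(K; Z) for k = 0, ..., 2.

Fix the vertex order v_0 < v_1 < v_2 < v_3 < v_4 < v_5 < v_6 and write every simplex with vertices in increasing order. Then dim K = 2 and the simplices of K are:

  0-simplices (7): [v_0], [v_1], [v_2], [v_3], [v_4], [v_5], [v_6]
  1-simplices (18): (18 of them)
  2-simplices (12): (12 of them)

Hence C_0 ≅ Z^7, C_1 ≅ Z^18, C_2 ≅ Z^12.

∂_1: C_1 → C_0 sends each edge [p,q] (with p < q) to q − p. For instance
  ∂[v_3,v_5] = [v_5] − [v_3].
This gives a 7×18 integer matrix of rank 6; reducing to Smith normal form yields diagonal entries (1,1,1,1,1,1).

∂_2: C_2 → C_1 sends each 2-simplex [p,q,r] to [q,r] − [p,r] + [p,q]. For instance
  ∂[v_0,v_3,v_6] = [v_3,v_6] − [v_0,v_6] + [v_0,v_3],
  ∂[v_2,v_3,v_5] = [v_3,v_5] − [v_2,v_5] + [v_2,v_3].
The 18×12 boundary matrix has rank 12 and Smith normal form diag(1,1,1,1,1,1,1,1,1,1,1,2).

From H_k ≅ ker(∂_k) / im(∂_{k+1}) we obtain:

  H_0: rank C_0 − rank ∂_1 = 7 − 6 = 1, and the invariant factors of ∂_1 are all 1, so H_0 ≅ Z.
  H_1: rank ker ∂_1 − rank ∂_2 = (18 − 6) − 12 = 0, and ∂_2 has invariant factor 2 > 1, so H_1 ≅ Z/2.
  H_2: rank ker ∂_2 − rank ∂_3 = (12 − 12) − 0 = 0, and there is no ∂_3, so H_2 ≅ 0.

As a check, the Euler characteristic is 7 − 18 + 12 = 1, which agrees with 1 − 0 + 0 = 1.

H_0 = Z,  H_1 = Z/2,  H_2 = 0.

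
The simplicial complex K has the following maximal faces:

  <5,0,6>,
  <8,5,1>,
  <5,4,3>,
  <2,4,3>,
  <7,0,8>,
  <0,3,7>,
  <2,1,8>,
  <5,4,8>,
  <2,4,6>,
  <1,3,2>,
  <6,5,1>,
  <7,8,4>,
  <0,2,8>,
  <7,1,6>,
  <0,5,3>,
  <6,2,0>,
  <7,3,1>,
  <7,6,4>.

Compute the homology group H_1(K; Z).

H_1 ≅ Z^2.

Fix the vertex order 0 < 1 < 2 < 3 < 4 < 5 < 6 < 7 < 8 and write every simplex with vertices in increasing order. Then dim K = 2 and the simplices of K are:

  0-simplices (9): [0], [1], [2], [3], [4], [5], [6], [7], [8]
  1-simplices (27): (27 of them)
  2-simplices (18): [0,2,6], [0,2,8], [0,3,5], [0,3,7], [0,5,6], [0,7,8], [1,2,3], [1,2,8], [1,3,7], [1,5,6], [1,5,8], [1,6,7], [2,3,4], [2,4,6], [3,4,5], [4,5,8], [4,6,7], [4,7,8]

so the chain groups are C_0 ≅ Z^9, C_1 ≅ Z^27, C_2 ≅ Z^18.

The boundary map ∂_1: C_1 → C_0 sends each edge [p,q] (with p < q) to q − p.
The 9×27 boundary matrix has rank 8 and Smith normal form diag(1,1,1,1,1,1,1,1).

∂_2: C_2 → C_1 sends each 2-simplex [p,q,r] to [q,r] − [p,r] + [p,q]. For instance
  ∂[1,2,8] = [2,8] − [1,8] + [1,2],
  ∂[1,2,3] = [2,3] − [1,3] + [1,2].
The resulting 27×18 matrix has rank 17, and its Smith normal form has invariant factors (1,1,1,1,1,1,1,1,1,1,1,1,1,1,1,1,1).

From H_k ≅ ker(∂_k) / im(∂_{k+1}) we obtain:

  H_1: rank ker ∂_1 − rank ∂_2 = (27 − 8) − 17 = 2, and the invariant factors of ∂_2 are all 1, so H_1 ≅ Z^2.

(K is a triangulation of the torus T^2.)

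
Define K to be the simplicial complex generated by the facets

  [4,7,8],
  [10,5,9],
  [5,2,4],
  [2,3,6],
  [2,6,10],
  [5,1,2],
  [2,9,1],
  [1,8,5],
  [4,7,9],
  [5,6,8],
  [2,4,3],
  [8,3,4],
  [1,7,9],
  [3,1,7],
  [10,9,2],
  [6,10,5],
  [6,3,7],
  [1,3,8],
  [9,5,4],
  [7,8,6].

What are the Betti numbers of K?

b_0 = 1, b_1 = 1, b_2 = 0.

Fix the vertex order 1 < 2 < 3 < 4 < 5 < 6 < 7 < 8 < 9 < 10 and write every simplex with vertices in increasing order. Then dim K = 2 and the simplices of K are:

  0-simplices (10): [1], [2], [3], [4], [5], [6], [7], [8], [9], [10]
  1-simplices (30): (30 of them)
  2-simplices (20): (20 of them)

giving chain groups C_0 ≅ Z^10, C_1 ≅ Z^30, C_2 ≅ Z^20.

Boundary ∂_1: C_1 → C_0 is given by ∂[p,q] = [q] − [p]. For instance
  ∂[3,8] = [8] − [3].
This gives a 10×30 integer matrix of rank 9; reducing to Smith normal form yields diagonal entries (1,1,1,1,1,1,1,1,1).

∂_2: C_2 → C_1 maps a triangle to the signed sum of its edges. For instance
  ∂[2,6,10] = [6,10] − [2,10] + [2,6],
  ∂[5,6,10] = [6,10] − [5,10] + [5,6].
The 30×20 boundary matrix has rank 20 and Smith normal form diag(1,1,1,1,1,1,1,1,1,1,1,1,1,1,1,1,1,1,1,2).

From H_k ≅ ker(∂_k) / im(∂_{k+1}) we obtain:

  H_0: rank C_0 − rank ∂_1 = 10 − 9 = 1, and the invariant factors of ∂_1 are all 1, so H_0 = Z.
  H_1: rank ker ∂_1 − rank ∂_2 = (30 − 9) − 20 = 1, and ∂_2 has invariant factor 2 > 1, so H_1 = Z ⊕ Z/2.
  H_2: rank ker ∂_2 − rank ∂_3 = (20 − 20) − 0 = 0, and there is no ∂_3, so H_2 = 0.

(K is a triangulation of the Klein bottle.)

Hence the Betti numbers are b_0 = 1, b_1 = 1, b_2 = 0.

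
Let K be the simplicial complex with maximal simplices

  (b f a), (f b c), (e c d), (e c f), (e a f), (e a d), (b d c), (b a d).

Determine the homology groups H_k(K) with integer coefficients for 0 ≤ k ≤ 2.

Order the vertices as a < b < c < d < e < f. Listing each simplex with vertices in this order, K has dimension 2 with simplices:

  0-simplices (6): a, b, c, d, e, f
  1-simplices (12): ab, ad, ae, af, bc, bd, bf, cd, ce, cf, de, ef
  2-simplices (8): abd, abf, ade, aef, bcd, bcf, cde, cef

so the chain groups are C_0 ≅ Z^6, C_1 ≅ Z^12, C_2 ≅ Z^8.

The boundary map ∂_1: C_1 → C_0 is given by ∂[p,q] = [q] − [p].
This gives a 6×12 integer matrix of rank 5; reducing to Smith normal form yields diagonal entries (1,1,1,1,1).

Boundary ∂_2: C_2 → C_1 acts by ∂[p,q,r] = [q,r] − [p,r] + [p,q]. For instance
  ∂aef = ef − af + ae,
  ∂abf = bf − af + ab.
The 12×8 boundary matrix has rank 7 and Smith normal form diag(1,1,1,1,1,1,1).

Reading off H_k = ker ∂_k / im ∂_{k+1}:

  H_0: rank C_0 − rank ∂_1 = 6 − 5 = 1, and the invariant factors of ∂_1 are all 1, so H_0 = Z.
  H_1: rank ker ∂_1 − rank ∂_2 = (12 − 5) − 7 = 0, and the invariant factors of ∂_2 are all 1, so H_1 = 0.
  H_2: rank ker ∂_2 − rank ∂_3 = (8 − 7) − 0 = 1, and there is no ∂_3, so H_2 = Z.

As a check, the Euler characteristic is 6 − 12 + 8 = 2, which agrees with 1 − 0 + 1 = 2.

H_0 ≅ Z,  H_1 = 0,  H_2 ≅ Z.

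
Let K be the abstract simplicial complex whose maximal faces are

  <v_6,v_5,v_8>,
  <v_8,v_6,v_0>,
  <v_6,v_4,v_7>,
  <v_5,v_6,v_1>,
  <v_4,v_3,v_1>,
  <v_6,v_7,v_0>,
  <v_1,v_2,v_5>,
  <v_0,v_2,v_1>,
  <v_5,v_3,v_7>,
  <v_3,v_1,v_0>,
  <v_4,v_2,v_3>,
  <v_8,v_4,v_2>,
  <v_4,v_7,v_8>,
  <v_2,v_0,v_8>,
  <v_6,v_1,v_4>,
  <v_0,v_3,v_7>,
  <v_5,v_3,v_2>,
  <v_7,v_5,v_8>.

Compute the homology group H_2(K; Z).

Order the vertices as v_0 < v_1 < v_2 < v_3 < v_4 < v_5 < v_6 < v_7 < v_8. Listing each simplex with vertices in this order, K has dimension 2 with simplices:

  0-simplices (9): [v_0], [v_1], [v_2], [v_3], [v_4], [v_5], [v_6], [v_7], [v_8]
  1-simplices (27): (27 of them)
  2-simplices (18): (18 of them)

so the chain groups are C_0 ≅ Z^9, C_1 ≅ Z^27, C_2 ≅ Z^18.

∂_1: C_1 → C_0 sends each edge [p,q] (with p < q) to q − p.
The 9×27 boundary matrix has rank 8 and Smith normal form diag(1,1,1,1,1,1,1,1).

∂_2: C_2 → C_1 maps a triangle to the signed sum of its edges. For instance
  ∂[v_2,v_3,v_4] = [v_3,v_4] − [v_2,v_4] + [v_2,v_3],
  ∂[v_0,v_6,v_7] = [v_6,v_7] − [v_0,v_7] + [v_0,v_6].
This gives a 27×18 integer matrix of rank 18; reducing to Smith normal form yields diagonal entries (1,1,1,1,1,1,1,1,1,1,1,1,1,1,1,1,1,2).

Reading off H_k = ker ∂_k / im ∂_{k+1}:

  H_2: rank ker ∂_2 − rank ∂_3 = (18 − 18) − 0 = 0, and there is no ∂_3, so H_2 = 0.

H_2 = 0.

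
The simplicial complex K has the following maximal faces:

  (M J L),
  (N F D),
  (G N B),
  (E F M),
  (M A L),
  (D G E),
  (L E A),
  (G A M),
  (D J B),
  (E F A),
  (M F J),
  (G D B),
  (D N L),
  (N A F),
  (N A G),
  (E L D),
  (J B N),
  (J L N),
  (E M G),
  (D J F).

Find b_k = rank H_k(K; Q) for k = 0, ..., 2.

Fix the vertex order A < B < D < E < F < G < J < L < M < N and write every simplex with vertices in increasing order. Then dim K = 2 and the simplices of K are:

  0-simplices (10): A, B, D, E, F, G, J, L, M, N
  1-simplices (30): AE, AF, AG, AL, AM, AN, BD, BG, BJ, BN, DE, DF, DG, DJ, DL, DN, EF, EG, EL, EM, FJ, FM, FN, GM, GN, JL, JM, JN, LM, LN
  2-simplices (20): AEF, AEL, AFN, AGM, AGN, ALM, BDG, BDJ, BGN, BJN, DEG, DEL, DFJ, DFN, DLN, EFM, EGM, FJM, JLM, JLN

Hence C_0 ≅ Z^10, C_1 ≅ Z^30, C_2 ≅ Z^20.

The boundary map ∂_1: C_1 → C_0 is given by ∂[p,q] = [q] − [p]. For instance
  ∂JN = N − J.
The 10×30 boundary matrix has rank 9 and Smith normal form diag(1,1,1,1,1,1,1,1,1).

∂_2: C_2 → C_1 acts by ∂[p,q,r] = [q,r] − [p,r] + [p,q]. For instance
  ∂AEL = EL − AL + AE,
  ∂AGM = GM − AM + AG.
This gives a 30×20 integer matrix of rank 20; reducing to Smith normal form yields diagonal entries (1,1,1,1,1,1,1,1,1,1,1,1,1,1,1,1,1,1,1,2).

From H_k ≅ ker(∂_k) / im(∂_{k+1}) we obtain:

  H_0: rank C_0 − rank ∂_1 = 10 − 9 = 1, and the invariant factors of ∂_1 are all 1, so H_0 ≅ Z.
  H_1: rank ker ∂_1 − rank ∂_2 = (30 − 9) − 20 = 1, and ∂_2 has invariant factor 2 > 1, so H_1 ≅ Z ⊕ Z/2Z.
  H_2: rank ker ∂_2 − rank ∂_3 = (20 − 20) − 0 = 0, and there is no ∂_3, so H_2 ≅ 0.

Hence the Betti numbers are b_0 = 1, b_1 = 1, b_2 = 0.

b_0 = 1, b_1 = 1, b_2 = 0.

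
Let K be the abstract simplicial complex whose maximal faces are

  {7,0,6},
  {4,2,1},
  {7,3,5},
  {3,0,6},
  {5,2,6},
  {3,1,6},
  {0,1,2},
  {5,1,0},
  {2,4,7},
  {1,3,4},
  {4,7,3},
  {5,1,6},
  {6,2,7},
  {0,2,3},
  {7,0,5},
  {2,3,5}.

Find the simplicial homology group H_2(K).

H_2 ≅ Z.

Fix the vertex order 0 < 1 < 2 < 3 < 4 < 5 < 6 < 7 and write every simplex with vertices in increasing order. Then dim K = 2 and the simplices of K are:

  0-simplices (8): [0], [1], [2], [3], [4], [5], [6], [7]
  1-simplices (24): (24 of them)
  2-simplices (16): [0,1,2], [0,1,5], [0,2,3], [0,3,6], [0,5,7], [0,6,7], [1,2,4], [1,3,4], [1,3,6], [1,5,6], [2,3,5], [2,4,7], [2,5,6], [2,6,7], [3,4,7], [3,5,7]

Hence C_0 ≅ Z^8, C_1 ≅ Z^24, C_2 ≅ Z^16.

∂_1: C_1 → C_0 maps an edge to its endpoints' difference, ∂[p,q] = q − p. For instance
  ∂[3,4] = [4] − [3].
The 8×24 boundary matrix has rank 7 and Smith normal form diag(1,1,1,1,1,1,1).

∂_2: C_2 → C_1 maps a triangle to the signed sum of its edges. For instance
  ∂[0,1,2] = [1,2] − [0,2] + [0,1],
  ∂[0,6,7] = [6,7] − [0,7] + [0,6].
This gives a 24×16 integer matrix of rank 15; reducing to Smith normal form yields diagonal entries (1,1,1,1,1,1,1,1,1,1,1,1,1,1,1).

From H_k ≅ ker(∂_k) / im(∂_{k+1}) we obtain:

  H_2: rank ker ∂_2 − rank ∂_3 = (16 − 15) − 0 = 1, and there is no ∂_3, so H_2 = Z.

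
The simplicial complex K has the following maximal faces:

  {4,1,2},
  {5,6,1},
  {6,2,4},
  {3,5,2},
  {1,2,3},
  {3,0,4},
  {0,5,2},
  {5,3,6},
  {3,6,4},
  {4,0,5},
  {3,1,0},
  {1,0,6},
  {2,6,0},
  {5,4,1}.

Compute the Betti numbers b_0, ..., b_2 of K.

b_0 = 1, b_1 = 2, b_2 = 1.

Take the total order 0 < 1 < 2 < 3 < 4 < 5 < 6 on the vertex set. Then K (dimension 2) consists of the simplices:

  0-simplices (7): [0], [1], [2], [3], [4], [5], [6]
  1-simplices (21): [0,1], [0,2], [0,3], [0,4], [0,5], [0,6], [1,2], [1,3], [1,4], [1,5], [1,6], [2,3], [2,4], [2,5], [2,6], [3,4], [3,5], [3,6], [4,5], [4,6], [5,6]
  2-simplices (14): [0,1,3], [0,1,6], [0,2,5], [0,2,6], [0,3,4], [0,4,5], [1,2,3], [1,2,4], [1,4,5], [1,5,6], [2,3,5], [2,4,6], [3,4,6], [3,5,6]

so the chain groups are C_0 ≅ Z^7, C_1 ≅ Z^21, C_2 ≅ Z^14.

The boundary map ∂_1: C_1 → C_0 is given by ∂[p,q] = [q] − [p].
The 7×21 boundary matrix has rank 6 and Smith normal form diag(1,1,1,1,1,1).

∂_2: C_2 → C_1 acts by ∂[p,q,r] = [q,r] − [p,r] + [p,q]. For instance
  ∂[0,1,3] = [1,3] − [0,3] + [0,1],
  ∂[0,3,4] = [3,4] − [0,4] + [0,3].
As a 21×14 matrix over Z this has rank 13, with invariant factors (1,1,1,1,1,1,1,1,1,1,1,1,1).

From H_k ≅ ker(∂_k) / im(∂_{k+1}) we obtain:

  H_0: rank C_0 − rank ∂_1 = 7 − 6 = 1, and the invariant factors of ∂_1 are all 1, so H_0 = Z.
  H_1: rank ker ∂_1 − rank ∂_2 = (21 − 6) − 13 = 2, and the invariant factors of ∂_2 are all 1, so H_1 = Z^2.
  H_2: rank ker ∂_2 − rank ∂_3 = (14 − 13) − 0 = 1, and there is no ∂_3, so H_2 = Z.

As a check, the Euler characteristic is 7 − 21 + 14 = 0, which agrees with 1 − 2 + 1 = 0.

Hence the Betti numbers are b_0 = 1, b_1 = 2, b_2 = 1.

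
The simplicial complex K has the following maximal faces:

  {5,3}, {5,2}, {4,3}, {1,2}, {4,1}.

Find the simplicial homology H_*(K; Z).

H_0 ≅ Z,  H_1 ≅ Z.

Fix the vertex order 1 < 2 < 3 < 4 < 5 and write every simplex with vertices in increasing order. Then dim K = 1 and the simplices of K are:

  0-simplices (5): [1], [2], [3], [4], [5]
  1-simplices (5): [1,2], [1,4], [2,5], [3,4], [3,5]

giving chain groups C_0 ≅ Z^5, C_1 ≅ Z^5.

The boundary map ∂_1: C_1 → C_0 is given by ∂[p,q] = [q] − [p]. For instance
  ∂[3,4] = [4] − [3].
This gives a 5×5 integer matrix of rank 4; reducing to Smith normal form yields diagonal entries (1,1,1,1).

Now H_k = ker ∂_k / im ∂_{k+1}, so:

  H_0: rank C_0 − rank ∂_1 = 5 − 4 = 1, and the invariant factors of ∂_1 are all 1, so H_0 = Z.
  H_1: rank ker ∂_1 − rank ∂_2 = (5 − 4) − 0 = 1, and there is no ∂_2, so H_1 = Z.

As a check, the Euler characteristic is 5 − 5 = 0, which agrees with 1 − 1 = 0.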